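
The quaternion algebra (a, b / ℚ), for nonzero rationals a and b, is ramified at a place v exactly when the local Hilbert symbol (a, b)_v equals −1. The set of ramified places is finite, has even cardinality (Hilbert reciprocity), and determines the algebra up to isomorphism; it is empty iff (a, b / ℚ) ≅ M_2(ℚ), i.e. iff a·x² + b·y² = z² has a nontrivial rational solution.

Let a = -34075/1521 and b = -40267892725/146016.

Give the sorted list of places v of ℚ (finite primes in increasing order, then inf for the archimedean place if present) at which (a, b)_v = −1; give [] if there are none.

(a, b) ≡ (-1363, -5749134) mod (ℚ^×)²; places V = {2, 3, 5, 13, 19, 29, 37, 41, 47, ∞}.
(a,b)_19: α=0, u≡11; β=1, v≡15 (mod 19); (11|19)=+1, (15|19)=-1; sign (−1)^0·+1^1·-1^0 = +1.
(a,b)_2: α=0, β=-5; u≡5, v≡1 (mod 8); ε(u)ε(v)=0·0, αω(v)=0·0, βω(u)=-5·1; sum ≡ 1  ⇒  -1.
(a,b)_37: α=0, u≡19; β=1, v≡17 (mod 37); (19|37)=-1, (17|37)=-1; sign (−1)^0·-1^1·-1^0 = -1.
(a,b)_41: α=0, u≡40; β=2, v≡23 (mod 41); (40|41)=+1, (23|41)=+1; sign (−1)^0·+1^2·+1^0 = +1.
(a,b)_29: α=1, u≡10; β=1, v≡18 (mod 29); (10|29)=-1, (18|29)=-1; sign (−1)^0·-1^1·-1^1 = +1.
(a,b)_13: α=-2, u≡7; β=-2, v≡3 (mod 13); (7|13)=-1, (3|13)=+1; sign (−1)^0·-1^-2·+1^-2 = +1.
(a,b)_47: α=1, u≡32; β=1, v≡23 (mod 47); (32|47)=+1, (23|47)=-1; sign (−1)^1·+1^1·-1^1 = +1.
(a,b)_5: α=2, u≡2; β=2, v≡1 (mod 5); (2|5)=-1, (1|5)=+1; sign (−1)^0·-1^2·+1^2 = +1.
(a,b)_3: α=-2, u≡2; β=-3, v≡1 (mod 3); (2|3)=-1, (1|3)=+1; sign (−1)^0·-1^-3·+1^-2 = -1.
(a,b)_∞: sgn(-1363)=−, sgn(-5749134)=−, so -1.
(-1363, -5749134 / ℚ) ramifies at {2, 3, 37, ∞}: a division algebra.

[2, 3, 37, inf]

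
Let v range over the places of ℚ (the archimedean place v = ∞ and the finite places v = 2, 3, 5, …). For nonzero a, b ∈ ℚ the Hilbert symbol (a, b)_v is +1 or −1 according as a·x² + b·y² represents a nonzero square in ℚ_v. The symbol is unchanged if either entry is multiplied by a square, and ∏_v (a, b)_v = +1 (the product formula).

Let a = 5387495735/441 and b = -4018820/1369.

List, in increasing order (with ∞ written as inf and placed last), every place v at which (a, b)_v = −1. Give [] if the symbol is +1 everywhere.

[2, 5, 29, 41]

(a, b) ≡ (3335, -5945) mod (ℚ^×)²; places V = {2, 3, 5, 7, 13, 23, 29, 31, 37, 41, ∞}.
(a,b)_5: α=1, u≡2; β=1, v≡4 (mod 5); (2|5)=-1, (4|5)=+1; sign (−1)^0·-1^1·+1^1 = -1.
(a,b)_7: α=-2, u≡3; β=0, v≡5 (mod 7); (3|7)=-1, (5|7)=-1; sign (−1)^0·-1^0·-1^-2 = +1.
(a,b)_∞: sgn(3335)=+, sgn(-5945)=−, so +1.
(a,b)_13: α=0, u≡2; β=2, v≡9 (mod 13); (2|13)=-1, (9|13)=+1; sign (−1)^0·-1^2·+1^0 = +1.
(a,b)_2: α=0, β=2; u≡7, v≡7 (mod 8); ε(u)ε(v)=1·1, αω(v)=0·0, βω(u)=2·0; sum ≡ 1  ⇒  -1.
(a,b)_23: α=1, u≡17; β=0, v≡9 (mod 23); (17|23)=-1, (9|23)=+1; sign (−1)^0·-1^0·+1^1 = +1.
(a,b)_3: α=-2, u≡2; β=0, v≡1 (mod 3); (2|3)=-1, (1|3)=+1; sign (−1)^0·-1^0·+1^-2 = +1.
(a,b)_41: α=2, u≡24; β=1, v≡34 (mod 41); (24|41)=-1, (34|41)=-1; sign (−1)^0·-1^1·-1^2 = -1.
(a,b)_29: α=1, u≡20; β=1, v≡26 (mod 29); (20|29)=+1, (26|29)=-1; sign (−1)^0·+1^1·-1^1 = -1.
(a,b)_37: α=0, u≡2; β=-2, v≡9 (mod 37); (2|37)=-1, (9|37)=+1; sign (−1)^0·-1^-2·+1^0 = +1.
(a,b)_31: α=2, u≡18; β=0, v≡4 (mod 31); (18|31)=+1, (4|31)=+1; sign (−1)^0·+1^0·+1^2 = +1.
Ram(3335, -5945) = {2, 5, 29, 41}; no ℚ_2-point on the conic.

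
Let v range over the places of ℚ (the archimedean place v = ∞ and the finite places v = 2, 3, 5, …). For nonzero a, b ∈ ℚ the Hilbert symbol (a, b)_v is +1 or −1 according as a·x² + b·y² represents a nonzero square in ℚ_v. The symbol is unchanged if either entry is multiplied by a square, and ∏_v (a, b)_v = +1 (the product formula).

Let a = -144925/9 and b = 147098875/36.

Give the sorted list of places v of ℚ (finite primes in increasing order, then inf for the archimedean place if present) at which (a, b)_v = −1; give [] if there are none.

Mod squares: a ≡ -5797, b ≡ 5883955. Check v ∈ {∞, 2, 3, 5, 7, 11, 17, 29, 31}.
v=17: a=17^1·(≡1), b=17^1·(≡14) mod 17; (1|17)=+1, (14|17)=-1; (−1)^{1·1·8}·(+1)^1·(-1)^1 = -1.
v=3: a=3^-2·(≡2), b=3^-2·(≡1) mod 3; (2|3)=-1, (1|3)=+1; (−1)^{-2·-2·1}·(-1)^-2·(+1)^-2 = +1.
v=2: v_2(a)=0, v_2(b)=-2; units ≡ 3, 3 (mod 8); ε·ε+αω+βω = 1·1+0·1+-2·1 ≡ 1  ⇒  (a,b)_2 = -1.
v=29: a=29^0·(≡18), b=29^1·(≡2) mod 29; (18|29)=-1, (2|29)=-1; (−1)^{0·1·14}·(-1)^1·(-1)^0 = -1.
v=11: a=11^1·(≡4), b=11^1·(≡8) mod 11; (4|11)=+1, (8|11)=-1; (−1)^{1·1·5}·(+1)^1·(-1)^1 = +1.
v=∞: -5797 < 0 and 5883955 > 0  ⇒  (a,b)_∞ = +1.
v=31: a=31^1·(≡11), b=31^1·(≡22) mod 31; (11|31)=-1, (22|31)=-1; (−1)^{1·1·15}·(-1)^1·(-1)^1 = -1.
v=5: a=5^2·(≡2), b=5^3·(≡1) mod 5; (2|5)=-1, (1|5)=+1; (−1)^{2·3·2}·(-1)^3·(+1)^2 = -1.
v=7: a=7^0·(≡5), b=7^1·(≡6) mod 7; (5|7)=-1, (6|7)=-1; (−1)^{0·1·3}·(-1)^1·(-1)^0 = -1.
Ram(-5797, 5883955) = {2, 5, 7, 17, 29, 31}; no ℚ_2-point on the conic.

[2, 5, 7, 17, 29, 31]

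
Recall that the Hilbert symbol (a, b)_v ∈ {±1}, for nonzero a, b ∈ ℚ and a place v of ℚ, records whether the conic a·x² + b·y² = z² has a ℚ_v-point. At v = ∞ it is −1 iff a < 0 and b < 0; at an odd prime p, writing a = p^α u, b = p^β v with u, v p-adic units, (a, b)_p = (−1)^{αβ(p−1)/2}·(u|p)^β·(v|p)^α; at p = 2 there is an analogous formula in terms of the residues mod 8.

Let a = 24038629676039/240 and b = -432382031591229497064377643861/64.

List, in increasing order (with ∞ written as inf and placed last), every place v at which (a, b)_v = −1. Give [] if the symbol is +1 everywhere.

Mod squares: a ≡ 1772751585, b ≡ -667029. Check v ∈ {∞, 2, 3, 5, 7, 11, 17, 19, 29, 31, 37, 41}.
v=29: a=29^1·(≡24), b=29^3·(≡25) mod 29; (24|29)=+1, (25|29)=+1; (−1)^{1·3·14}·(+1)^3·(+1)^1 = +1.
v=5: a=5^-1·(≡3), b=5^0·(≡1) mod 5; (3|5)=-1, (1|5)=+1; (−1)^{-1·0·2}·(-1)^0·(+1)^-1 = +1.
v=19: a=19^1·(≡9), b=19^0·(≡11) mod 19; (9|19)=+1, (11|19)=+1; (−1)^{1·0·9}·(+1)^0·(+1)^1 = +1.
v=37: a=37^1·(≡32), b=37^2·(≡16) mod 37; (32|37)=-1, (16|37)=+1; (−1)^{1·2·18}·(-1)^2·(+1)^1 = +1.
v=11: a=11^3·(≡7), b=11^5·(≡1) mod 11; (7|11)=-1, (1|11)=+1; (−1)^{3·5·5}·(-1)^5·(+1)^3 = +1.
v=3: a=3^-1·(≡1), b=3^1·(≡2) mod 3; (1|3)=+1, (2|3)=-1; (−1)^{-1·1·1}·(+1)^1·(-1)^-1 = +1.
v=∞: 1772751585 > 0 and -667029 < 0  ⇒  (a,b)_∞ = +1.
v=17: a=17^1·(≡9), b=17^3·(≡1) mod 17; (9|17)=+1, (1|17)=+1; (−1)^{1·3·8}·(+1)^3·(+1)^1 = +1.
v=2: v_2(a)=-4, v_2(b)=-6; units ≡ 1, 3 (mod 8); ε·ε+αω+βω = 0·1+-4·1+-6·0 ≡ 0  ⇒  (a,b)_2 = +1.
v=41: a=41^2·(≡26), b=41^5·(≡4) mod 41; (26|41)=-1, (4|41)=+1; (−1)^{2·5·20}·(-1)^5·(+1)^2 = -1.
v=31: a=31^1·(≡6), b=31^2·(≡3) mod 31; (6|31)=-1, (3|31)=-1; (−1)^{1·2·15}·(-1)^2·(-1)^1 = -1.
v=7: a=7^0·(≡3), b=7^2·(≡1) mod 7; (3|7)=-1, (1|7)=+1; (−1)^{0·2·3}·(-1)^2·(+1)^0 = +1.
Ram(1772751585, -667029) = {31, 41}; no ℚ_31-point on the conic.

[31, 41]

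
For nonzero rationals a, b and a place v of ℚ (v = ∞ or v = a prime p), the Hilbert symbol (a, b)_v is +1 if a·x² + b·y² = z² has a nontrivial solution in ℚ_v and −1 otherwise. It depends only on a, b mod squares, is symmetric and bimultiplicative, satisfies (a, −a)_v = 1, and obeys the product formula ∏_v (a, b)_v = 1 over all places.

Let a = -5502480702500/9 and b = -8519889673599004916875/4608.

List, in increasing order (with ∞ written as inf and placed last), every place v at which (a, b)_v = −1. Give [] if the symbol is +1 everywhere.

Mod squares: a ≡ -1190369, b ≡ -86. Check v ∈ {∞, 2, 3, 5, 11, 19, 31, 43, 47}.
v=5: a=5^4·(≡4), b=5^4·(≡1) mod 5; (4|5)=+1, (1|5)=+1; (−1)^{4·4·2}·(+1)^4·(+1)^4 = +1.
v=11: a=11^0·(≡6), b=11^2·(≡10) mod 11; (6|11)=-1, (10|11)=-1; (−1)^{0·2·5}·(-1)^2·(-1)^0 = +1.
v=31: a=31^1·(≡7), b=31^2·(≡20) mod 31; (7|31)=+1, (20|31)=+1; (−1)^{1·2·15}·(+1)^2·(+1)^1 = +1.
v=2: v_2(a)=2, v_2(b)=-9; units ≡ 7, 5 (mod 8); ε·ε+αω+βω = 1·0+2·1+-9·0 ≡ 0  ⇒  (a,b)_2 = +1.
v=43: a=43^3·(≡6), b=43^5·(≡16) mod 43; (6|43)=+1, (16|43)=+1; (−1)^{3·5·21}·(+1)^5·(+1)^3 = -1.
v=19: a=19^1·(≡11), b=19^2·(≡9) mod 19; (11|19)=+1, (9|19)=+1; (−1)^{1·2·9}·(+1)^2·(+1)^1 = +1.
v=∞: -1190369 < 0 and -86 < 0  ⇒  (a,b)_∞ = -1.
v=47: a=47^1·(≡2), b=47^2·(≡1) mod 47; (2|47)=+1, (1|47)=+1; (−1)^{1·2·23}·(+1)^2·(+1)^1 = +1.
v=3: a=3^-2·(≡1), b=3^-2·(≡1) mod 3; (1|3)=+1, (1|3)=+1; (−1)^{-2·-2·1}·(+1)^-2·(+1)^-2 = +1.
|Ram(-1190369, -86)| = 2, even; anisotropic at {43, ∞}.

[43, inf]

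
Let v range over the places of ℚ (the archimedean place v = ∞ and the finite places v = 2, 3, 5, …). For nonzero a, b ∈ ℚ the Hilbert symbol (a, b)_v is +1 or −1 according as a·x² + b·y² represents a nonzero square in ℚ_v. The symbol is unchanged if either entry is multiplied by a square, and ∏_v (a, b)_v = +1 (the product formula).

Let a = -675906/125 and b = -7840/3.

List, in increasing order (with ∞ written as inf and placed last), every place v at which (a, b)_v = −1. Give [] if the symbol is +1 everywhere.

Mod squares: a ≡ -570, b ≡ -30. Check v ∈ {∞, 2, 3, 5, 7, 11, 19}.
v=7: a=7^2·(≡4), b=7^2·(≡5) mod 7; (4|7)=+1, (5|7)=-1; (−1)^{2·2·3}·(+1)^2·(-1)^2 = +1.
v=19: a=19^1·(≡15), b=19^0·(≡15) mod 19; (15|19)=-1, (15|19)=-1; (−1)^{1·0·9}·(-1)^0·(-1)^1 = -1.
v=3: a=3^1·(≡2), b=3^-1·(≡2) mod 3; (2|3)=-1, (2|3)=-1; (−1)^{1·-1·1}·(-1)^-1·(-1)^1 = -1.
v=2: v_2(a)=1, v_2(b)=5; units ≡ 3, 1 (mod 8); ε·ε+αω+βω = 1·0+1·0+5·1 ≡ 1  ⇒  (a,b)_2 = -1.
v=5: a=5^-3·(≡4), b=5^1·(≡4) mod 5; (4|5)=+1, (4|5)=+1; (−1)^{-3·1·2}·(+1)^1·(+1)^-3 = +1.
v=∞: -570 < 0 and -30 < 0  ⇒  (a,b)_∞ = -1.
v=11: a=11^2·(≡6), b=11^0·(≡1) mod 11; (6|11)=-1, (1|11)=+1; (−1)^{2·0·5}·(-1)^0·(+1)^2 = +1.
|Ram(-570, -30)| = 4, even; anisotropic at {2, 3, 19, ∞}.

[2, 3, 19, inf]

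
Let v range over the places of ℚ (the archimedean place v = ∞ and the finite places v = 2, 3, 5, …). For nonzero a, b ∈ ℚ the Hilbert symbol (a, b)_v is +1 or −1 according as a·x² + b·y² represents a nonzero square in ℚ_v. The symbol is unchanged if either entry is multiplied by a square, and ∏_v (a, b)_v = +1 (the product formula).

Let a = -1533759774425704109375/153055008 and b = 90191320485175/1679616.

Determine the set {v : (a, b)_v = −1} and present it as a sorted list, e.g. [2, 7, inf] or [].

[7, 23]

Mod squares: a ≡ -46, b ≡ 7. Check v ∈ {∞, 2, 3, 5, 7, 13, 23}.
v=5: a=5^6·(≡4), b=5^2·(≡2) mod 5; (4|5)=+1, (2|5)=-1; (−1)^{6·2·2}·(+1)^2·(-1)^6 = +1.
v=∞: -46 < 0 and 7 > 0  ⇒  (a,b)_∞ = +1.
v=13: a=13^4·(≡11), b=13^2·(≡2) mod 13; (11|13)=-1, (2|13)=-1; (−1)^{4·2·6}·(-1)^2·(-1)^4 = +1.
v=3: a=3^-14·(≡2), b=3^-8·(≡1) mod 3; (2|3)=-1, (1|3)=+1; (−1)^{-14·-8·1}·(-1)^-8·(+1)^-14 = +1.
v=7: a=7^10·(≡6), b=7^9·(≡2) mod 7; (6|7)=-1, (2|7)=+1; (−1)^{10·9·3}·(-1)^9·(+1)^10 = -1.
v=2: v_2(a)=-5, v_2(b)=-8; units ≡ 1, 7 (mod 8); ε·ε+αω+βω = 0·1+-5·0+-8·0 ≡ 0  ⇒  (a,b)_2 = +1.
v=23: a=23^3·(≡17), b=23^2·(≡21) mod 23; (17|23)=-1, (21|23)=-1; (−1)^{3·2·11}·(-1)^2·(-1)^3 = -1.
Ram(-46, 7) = {7, 23}; no ℚ_7-point on the conic.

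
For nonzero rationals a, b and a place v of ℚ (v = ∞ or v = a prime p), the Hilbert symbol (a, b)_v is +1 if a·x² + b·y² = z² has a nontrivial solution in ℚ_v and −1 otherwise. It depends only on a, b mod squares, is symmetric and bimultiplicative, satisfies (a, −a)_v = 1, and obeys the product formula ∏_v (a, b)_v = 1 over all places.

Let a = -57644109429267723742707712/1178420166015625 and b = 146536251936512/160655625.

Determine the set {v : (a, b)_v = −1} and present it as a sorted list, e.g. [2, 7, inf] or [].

[]

Mod squares: a ≡ -6118, b ≡ 23. Check v ∈ {∞, 2, 3, 5, 7, 11, 13, 19, 23}.
v=3: a=3^0·(≡2), b=3^-2·(≡2) mod 3; (2|3)=-1, (2|3)=-1; (−1)^{0·-2·1}·(-1)^-2·(-1)^0 = +1.
v=7: a=7^1·(≡1), b=7^0·(≡1) mod 7; (1|7)=+1, (1|7)=+1; (−1)^{1·0·3}·(+1)^0·(+1)^1 = +1.
v=∞: -6118 < 0 and 23 > 0  ⇒  (a,b)_∞ = +1.
v=5: a=5^-12·(≡2), b=5^-4·(≡3) mod 5; (2|5)=-1, (3|5)=-1; (−1)^{-12·-4·2}·(-1)^-4·(-1)^-12 = +1.
v=23: a=23^5·(≡17), b=23^3·(≡13) mod 23; (17|23)=-1, (13|23)=+1; (−1)^{5·3·11}·(-1)^3·(+1)^5 = +1.
v=19: a=19^9·(≡16), b=19^6·(≡11) mod 19; (16|19)=+1, (11|19)=+1; (−1)^{9·6·9}·(+1)^6·(+1)^9 = +1.
v=13: a=13^-6·(≡5), b=13^-4·(≡1) mod 13; (5|13)=-1, (1|13)=+1; (−1)^{-6·-4·6}·(-1)^-4·(+1)^-6 = +1.
v=2: v_2(a)=15, v_2(b)=8; units ≡ 5, 7 (mod 8); ε·ε+αω+βω = 0·1+15·0+8·1 ≡ 0  ⇒  (a,b)_2 = +1.
v=11: a=11^2·(≡1), b=11^0·(≡1) mod 11; (1|11)=+1, (1|11)=+1; (−1)^{2·0·5}·(+1)^0·(+1)^2 = +1.
Every local symbol is +1, so the conic -6118·x² + 23·y² = z² has ℚ_v-points for all v and hence a ℚ-point; (a, b / ℚ) ≅ M_2(ℚ).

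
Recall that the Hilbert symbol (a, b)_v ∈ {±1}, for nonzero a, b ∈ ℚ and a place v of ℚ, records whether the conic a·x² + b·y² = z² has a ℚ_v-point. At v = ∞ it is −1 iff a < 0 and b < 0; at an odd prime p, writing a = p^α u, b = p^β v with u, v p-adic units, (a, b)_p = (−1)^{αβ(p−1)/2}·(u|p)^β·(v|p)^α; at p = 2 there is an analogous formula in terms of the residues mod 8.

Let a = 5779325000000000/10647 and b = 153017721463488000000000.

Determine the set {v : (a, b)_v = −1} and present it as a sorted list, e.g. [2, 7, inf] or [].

(a, b) ≡ (30590, 4830) mod (ℚ^×)²; places V = {2, 3, 5, 7, 13, 19, 23, ∞}.
(a,b)_2: α=9, β=15; u≡7, v≡7 (mod 8); ε(u)ε(v)=1·1, αω(v)=9·0, βω(u)=15·0; sum ≡ 1  ⇒  -1.
(a,b)_3: α=-2, u≡2; β=1, v≡2 (mod 3); (2|3)=-1, (2|3)=-1; sign (−1)^0·-1^1·-1^-2 = -1.
(a,b)_5: α=11, u≡3; β=9, v≡1 (mod 5); (3|5)=-1, (1|5)=+1; sign (−1)^0·-1^9·+1^11 = -1.
(a,b)_13: α=-2, u≡3; β=0, v≡2 (mod 13); (3|13)=+1, (2|13)=-1; sign (−1)^0·+1^0·-1^-2 = +1.
(a,b)_∞: sgn(30590)=+, sgn(4830)=+, so +1.
(a,b)_19: α=1, u≡13; β=2, v≡4 (mod 19); (13|19)=-1, (4|19)=+1; sign (−1)^0·-1^2·+1^1 = +1.
(a,b)_7: α=-1, u≡4; β=3, v≡1 (mod 7); (4|7)=+1, (1|7)=+1; sign (−1)^1·+1^3·+1^-1 = -1.
(a,b)_23: α=3, u≡11; β=5, v≡9 (mod 23); (11|23)=-1, (9|23)=+1; sign (−1)^1·-1^5·+1^3 = +1.
|Ram(30590, 4830)| = 4, even; anisotropic at {2, 3, 5, 7}.

[2, 3, 5, 7]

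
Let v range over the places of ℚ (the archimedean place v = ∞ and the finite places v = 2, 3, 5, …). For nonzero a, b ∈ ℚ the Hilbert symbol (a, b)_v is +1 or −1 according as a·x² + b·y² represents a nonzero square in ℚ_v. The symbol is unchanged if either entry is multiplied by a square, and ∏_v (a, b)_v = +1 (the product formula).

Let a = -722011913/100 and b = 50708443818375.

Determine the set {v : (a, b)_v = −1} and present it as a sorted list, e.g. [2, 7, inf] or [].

Mod squares: a ≡ -17, b ≡ 260015. Check v ∈ {∞, 2, 3, 5, 7, 17, 19, 23}.
v=17: a=17^1·(≡1), b=17^1·(≡3) mod 17; (1|17)=+1, (3|17)=-1; (−1)^{1·1·8}·(+1)^1·(-1)^1 = -1.
v=23: a=23^0·(≡2), b=23^1·(≡8) mod 23; (2|23)=+1, (8|23)=+1; (−1)^{0·1·11}·(+1)^1·(+1)^0 = +1.
v=2: v_2(a)=-2, v_2(b)=0; units ≡ 7, 7 (mod 8); ε·ε+αω+βω = 1·1+-2·0+0·0 ≡ 1  ⇒  (a,b)_2 = -1.
v=7: a=7^6·(≡1), b=7^5·(≡5) mod 7; (1|7)=+1, (5|7)=-1; (−1)^{6·5·3}·(+1)^5·(-1)^6 = +1.
v=19: a=19^2·(≡8), b=19^3·(≡9) mod 19; (8|19)=-1, (9|19)=+1; (−1)^{2·3·9}·(-1)^3·(+1)^2 = -1.
v=3: a=3^0·(≡1), b=3^2·(≡2) mod 3; (1|3)=+1, (2|3)=-1; (−1)^{0·2·1}·(+1)^2·(-1)^0 = +1.
v=5: a=5^-2·(≡3), b=5^3·(≡2) mod 5; (3|5)=-1, (2|5)=-1; (−1)^{-2·3·2}·(-1)^3·(-1)^-2 = -1.
v=∞: -17 < 0 and 260015 > 0  ⇒  (a,b)_∞ = +1.
Ram(-17, 260015) = {2, 5, 17, 19}; no ℚ_2-point on the conic.

[2, 5, 17, 19]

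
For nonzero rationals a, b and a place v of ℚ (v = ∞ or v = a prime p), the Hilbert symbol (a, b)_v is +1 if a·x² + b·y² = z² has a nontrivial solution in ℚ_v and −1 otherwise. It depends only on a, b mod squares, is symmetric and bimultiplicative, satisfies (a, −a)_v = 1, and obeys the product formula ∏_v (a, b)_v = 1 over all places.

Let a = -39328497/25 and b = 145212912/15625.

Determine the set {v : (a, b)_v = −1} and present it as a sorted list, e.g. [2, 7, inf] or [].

Mod squares: a ≡ -17, b ≡ 663. Check v ∈ {∞, 2, 3, 5, 13, 17}.
v=3: a=3^4·(≡1), b=3^5·(≡2) mod 3; (1|3)=+1, (2|3)=-1; (−1)^{4·5·1}·(+1)^5·(-1)^4 = +1.
v=∞: -17 < 0 and 663 > 0  ⇒  (a,b)_∞ = +1.
v=2: v_2(a)=0, v_2(b)=4; units ≡ 7, 7 (mod 8); ε·ε+αω+βω = 1·1+0·0+4·0 ≡ 1  ⇒  (a,b)_2 = -1.
v=5: a=5^-2·(≡3), b=5^-6·(≡2) mod 5; (3|5)=-1, (2|5)=-1; (−1)^{-2·-6·2}·(-1)^-6·(-1)^-2 = +1.
v=13: a=13^4·(≡12), b=13^3·(≡9) mod 13; (12|13)=+1, (9|13)=+1; (−1)^{4·3·6}·(+1)^3·(+1)^4 = +1.
v=17: a=17^1·(≡9), b=17^1·(≡7) mod 17; (9|17)=+1, (7|17)=-1; (−1)^{1·1·8}·(+1)^1·(-1)^1 = -1.
(-17, 663 / ℚ) ramifies at {2, 17}: a division algebra.

[2, 17]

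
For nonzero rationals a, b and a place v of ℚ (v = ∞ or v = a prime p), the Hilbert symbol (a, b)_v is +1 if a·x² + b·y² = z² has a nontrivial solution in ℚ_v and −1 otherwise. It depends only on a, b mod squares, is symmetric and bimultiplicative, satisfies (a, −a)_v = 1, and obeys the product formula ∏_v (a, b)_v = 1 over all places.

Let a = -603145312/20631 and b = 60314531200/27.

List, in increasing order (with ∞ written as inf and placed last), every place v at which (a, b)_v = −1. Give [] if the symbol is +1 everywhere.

Mod squares: a ≡ -858, b ≡ 66. Check v ∈ {∞, 2, 3, 5, 7, 11, 13, 17, 23}.
v=11: a=11^3·(≡8), b=11^3·(≡8) mod 11; (8|11)=-1, (8|11)=-1; (−1)^{3·3·5}·(-1)^3·(-1)^3 = -1.
v=∞: -858 < 0 and 66 > 0  ⇒  (a,b)_∞ = +1.
v=13: a=13^-1·(≡10), b=13^0·(≡1) mod 13; (10|13)=+1, (1|13)=+1; (−1)^{-1·0·6}·(+1)^0·(+1)^-1 = +1.
v=5: a=5^0·(≡3), b=5^2·(≡4) mod 5; (3|5)=-1, (4|5)=+1; (−1)^{0·2·2}·(-1)^2·(+1)^0 = +1.
v=3: a=3^-1·(≡2), b=3^-3·(≡1) mod 3; (2|3)=-1, (1|3)=+1; (−1)^{-1·-3·1}·(-1)^-3·(+1)^-1 = +1.
v=23: a=23^-2·(≡4), b=23^0·(≡10) mod 23; (4|23)=+1, (10|23)=-1; (−1)^{-2·0·11}·(+1)^0·(-1)^-2 = +1.
v=17: a=17^2·(≡15), b=17^2·(≡13) mod 17; (15|17)=+1, (13|17)=+1; (−1)^{2·2·8}·(+1)^2·(+1)^2 = +1.
v=2: v_2(a)=5, v_2(b)=7; units ≡ 3, 1 (mod 8); ε·ε+αω+βω = 1·0+5·0+7·1 ≡ 1  ⇒  (a,b)_2 = -1.
v=7: a=7^2·(≡3), b=7^2·(≡5) mod 7; (3|7)=-1, (5|7)=-1; (−1)^{2·2·3}·(-1)^2·(-1)^2 = +1.
|Ram(-858, 66)| = 2, even; anisotropic at {2, 11}.

[2, 11]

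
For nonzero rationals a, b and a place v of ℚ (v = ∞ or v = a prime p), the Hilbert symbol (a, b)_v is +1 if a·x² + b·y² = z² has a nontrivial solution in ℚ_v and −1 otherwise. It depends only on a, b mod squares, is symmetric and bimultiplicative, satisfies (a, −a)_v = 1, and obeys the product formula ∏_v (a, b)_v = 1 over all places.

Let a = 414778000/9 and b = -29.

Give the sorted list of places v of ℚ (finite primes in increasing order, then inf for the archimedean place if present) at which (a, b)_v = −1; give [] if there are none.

[7, 29]

Mod squares: a ≡ 1036945, b ≡ -29. Check v ∈ {∞, 2, 3, 5, 7, 13, 29, 43, 53}.
v=29: a=29^0·(≡15), b=29^1·(≡28) mod 29; (15|29)=-1, (28|29)=+1; (−1)^{0·1·14}·(-1)^1·(+1)^0 = -1.
v=∞: 1036945 > 0 and -29 < 0  ⇒  (a,b)_∞ = +1.
v=13: a=13^1·(≡1), b=13^0·(≡10) mod 13; (1|13)=+1, (10|13)=+1; (−1)^{1·0·6}·(+1)^0·(+1)^1 = +1.
v=5: a=5^3·(≡1), b=5^0·(≡1) mod 5; (1|5)=+1, (1|5)=+1; (−1)^{3·0·2}·(+1)^0·(+1)^3 = +1.
v=2: v_2(a)=4, v_2(b)=0; units ≡ 1, 3 (mod 8); ε·ε+αω+βω = 0·1+4·1+0·0 ≡ 0  ⇒  (a,b)_2 = +1.
v=7: a=7^1·(≡4), b=7^0·(≡6) mod 7; (4|7)=+1, (6|7)=-1; (−1)^{1·0·3}·(+1)^0·(-1)^1 = -1.
v=3: a=3^-2·(≡1), b=3^0·(≡1) mod 3; (1|3)=+1, (1|3)=+1; (−1)^{-2·0·1}·(+1)^0·(+1)^-2 = +1.
v=43: a=43^1·(≡41), b=43^0·(≡14) mod 43; (41|43)=+1, (14|43)=+1; (−1)^{1·0·21}·(+1)^0·(+1)^1 = +1.
v=53: a=53^1·(≡14), b=53^0·(≡24) mod 53; (14|53)=-1, (24|53)=+1; (−1)^{1·0·26}·(-1)^0·(+1)^1 = +1.
(1036945, -29 / ℚ) ramifies at {7, 29}: a division algebra.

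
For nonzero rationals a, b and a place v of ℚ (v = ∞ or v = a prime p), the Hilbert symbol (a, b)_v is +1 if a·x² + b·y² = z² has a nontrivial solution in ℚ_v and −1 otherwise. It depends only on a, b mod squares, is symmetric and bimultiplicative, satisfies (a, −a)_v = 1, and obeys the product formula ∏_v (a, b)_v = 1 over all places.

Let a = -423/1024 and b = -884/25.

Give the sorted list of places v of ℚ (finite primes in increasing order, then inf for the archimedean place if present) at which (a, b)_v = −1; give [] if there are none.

(a, b) ≡ (-47, -221) mod (ℚ^×)²; places V = {2, 3, 5, 13, 17, 47, ∞}.
(a,b)_13: α=0, u≡11; β=1, v≡3 (mod 13); (11|13)=-1, (3|13)=+1; sign (−1)^0·-1^1·+1^0 = -1.
(a,b)_3: α=2, u≡1; β=0, v≡1 (mod 3); (1|3)=+1, (1|3)=+1; sign (−1)^0·+1^0·+1^2 = +1.
(a,b)_5: α=0, u≡3; β=-2, v≡1 (mod 5); (3|5)=-1, (1|5)=+1; sign (−1)^0·-1^-2·+1^0 = +1.
(a,b)_47: α=1, u≡15; β=0, v≡6 (mod 47); (15|47)=-1, (6|47)=+1; sign (−1)^0·-1^0·+1^1 = +1.
(a,b)_17: α=0, u≡9; β=1, v≡2 (mod 17); (9|17)=+1, (2|17)=+1; sign (−1)^0·+1^1·+1^0 = +1.
(a,b)_∞: sgn(-47)=−, sgn(-221)=−, so -1.
(a,b)_2: α=-10, β=2; u≡1, v≡3 (mod 8); ε(u)ε(v)=0·1, αω(v)=-10·1, βω(u)=2·0; sum ≡ 0  ⇒  +1.
(-47, -221 / ℚ) ramifies at {13, ∞}: a division algebra.

[13, inf]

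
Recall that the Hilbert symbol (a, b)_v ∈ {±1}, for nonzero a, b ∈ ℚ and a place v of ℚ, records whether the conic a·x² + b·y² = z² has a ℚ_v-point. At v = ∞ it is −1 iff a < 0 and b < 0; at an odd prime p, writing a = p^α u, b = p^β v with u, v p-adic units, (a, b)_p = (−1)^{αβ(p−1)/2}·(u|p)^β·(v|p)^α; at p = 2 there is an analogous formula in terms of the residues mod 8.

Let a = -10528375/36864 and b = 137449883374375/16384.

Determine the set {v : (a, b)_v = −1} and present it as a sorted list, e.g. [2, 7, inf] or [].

[13, 19]

(a, b) ≡ (-421135, 31) mod (ℚ^×)²; places V = {2, 3, 5, 11, 13, 19, 31, ∞}.
(a,b)_31: α=1, u≡27; β=3, v≡1 (mod 31); (27|31)=-1, (1|31)=+1; sign (−1)^1·-1^3·+1^1 = +1.
(a,b)_5: α=3, u≡2; β=4, v≡1 (mod 5); (2|5)=-1, (1|5)=+1; sign (−1)^0·-1^4·+1^3 = +1.
(a,b)_3: α=-2, u≡2; β=0, v≡1 (mod 3); (2|3)=-1, (1|3)=+1; sign (−1)^0·-1^0·+1^-2 = +1.
(a,b)_13: α=1, u≡10; β=2, v≡2 (mod 13); (10|13)=+1, (2|13)=-1; sign (−1)^0·+1^2·-1^1 = -1.
(a,b)_∞: sgn(-421135)=−, sgn(31)=+, so +1.
(a,b)_2: α=-12, β=-14; u≡1, v≡7 (mod 8); ε(u)ε(v)=0·1, αω(v)=-12·0, βω(u)=-14·0; sum ≡ 0  ⇒  +1.
(a,b)_11: α=1, u≡6; β=2, v≡3 (mod 11); (6|11)=-1, (3|11)=+1; sign (−1)^0·-1^2·+1^1 = +1.
(a,b)_19: α=1, u≡12; β=2, v≡8 (mod 19); (12|19)=-1, (8|19)=-1; sign (−1)^0·-1^2·-1^1 = -1.
|Ram(-421135, 31)| = 2, even; anisotropic at {13, 19}.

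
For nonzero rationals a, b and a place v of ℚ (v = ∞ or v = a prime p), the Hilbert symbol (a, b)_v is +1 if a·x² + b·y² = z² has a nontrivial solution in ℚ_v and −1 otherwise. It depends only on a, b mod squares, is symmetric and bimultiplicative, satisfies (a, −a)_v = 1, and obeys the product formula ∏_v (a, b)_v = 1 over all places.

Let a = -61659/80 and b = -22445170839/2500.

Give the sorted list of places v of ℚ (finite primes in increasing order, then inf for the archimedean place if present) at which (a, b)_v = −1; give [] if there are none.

[19, 23, 31, inf]

(a, b) ≡ (-34255, -176111) mod (ℚ^×)²; places V = {2, 3, 5, 7, 13, 17, 19, 23, 31, ∞}.
(a,b)_19: α=0, u≡18; β=1, v≡13 (mod 19); (18|19)=-1, (13|19)=-1; sign (−1)^0·-1^1·-1^0 = -1.
(a,b)_5: α=-1, u≡1; β=-4, v≡4 (mod 5); (1|5)=+1, (4|5)=+1; sign (−1)^0·+1^-4·+1^-1 = +1.
(a,b)_2: α=-4, β=-2; u≡1, v≡1 (mod 8); ε(u)ε(v)=0·0, αω(v)=-4·0, βω(u)=-2·0; sum ≡ 0  ⇒  +1.
(a,b)_31: α=1, u≡29; β=1, v≡3 (mod 31); (29|31)=-1, (3|31)=-1; sign (−1)^1·-1^1·-1^1 = -1.
(a,b)_13: α=1, u≡1; β=1, v≡4 (mod 13); (1|13)=+1, (4|13)=+1; sign (−1)^0·+1^1·+1^1 = +1.
(a,b)_3: α=2, u≡2; β=2, v≡1 (mod 3); (2|3)=-1, (1|3)=+1; sign (−1)^0·-1^2·+1^2 = +1.
(a,b)_17: α=1, u≡8; β=2, v≡8 (mod 17); (8|17)=+1, (8|17)=+1; sign (−1)^0·+1^2·+1^1 = +1.
(a,b)_23: α=0, u≡15; β=1, v≡18 (mod 23); (15|23)=-1, (18|23)=+1; sign (−1)^0·-1^1·+1^0 = -1.
(a,b)_∞: sgn(-34255)=−, sgn(-176111)=−, so -1.
(a,b)_7: α=0, u≡6; β=2, v≡1 (mod 7); (6|7)=-1, (1|7)=+1; sign (−1)^0·-1^2·+1^0 = +1.
(-34255, -176111 / ℚ) ramifies at {19, 23, 31, ∞}: a division algebra.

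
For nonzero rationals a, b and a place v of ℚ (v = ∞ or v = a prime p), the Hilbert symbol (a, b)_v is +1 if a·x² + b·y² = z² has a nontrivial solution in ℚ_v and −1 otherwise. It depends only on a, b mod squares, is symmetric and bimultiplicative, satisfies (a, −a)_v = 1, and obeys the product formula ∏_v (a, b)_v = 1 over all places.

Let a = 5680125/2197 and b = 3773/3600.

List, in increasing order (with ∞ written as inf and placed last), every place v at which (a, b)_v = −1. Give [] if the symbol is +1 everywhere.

[3, 5]

(a, b) ≡ (36465, 77) mod (ℚ^×)²; places V = {2, 3, 5, 7, 11, 13, 17, ∞}.
(a,b)_7: α=0, u≡4; β=3, v≡2 (mod 7); (4|7)=+1, (2|7)=+1; sign (−1)^0·+1^3·+1^0 = +1.
(a,b)_17: α=1, u≡6; β=0, v≡13 (mod 17); (6|17)=-1, (13|17)=+1; sign (−1)^0·-1^0·+1^1 = +1.
(a,b)_5: α=3, u≡3; β=-2, v≡2 (mod 5); (3|5)=-1, (2|5)=-1; sign (−1)^0·-1^-2·-1^3 = -1.
(a,b)_2: α=0, β=-4; u≡1, v≡5 (mod 8); ε(u)ε(v)=0·0, αω(v)=0·1, βω(u)=-4·0; sum ≡ 0  ⇒  +1.
(a,b)_13: α=-3, u≡9; β=0, v≡10 (mod 13); (9|13)=+1, (10|13)=+1; sign (−1)^0·+1^0·+1^-3 = +1.
(a,b)_11: α=1, u≡3; β=1, v≡8 (mod 11); (3|11)=+1, (8|11)=-1; sign (−1)^1·+1^1·-1^1 = +1.
(a,b)_∞: sgn(36465)=+, sgn(77)=+, so +1.
(a,b)_3: α=5, u≡2; β=-2, v≡2 (mod 3); (2|3)=-1, (2|3)=-1; sign (−1)^0·-1^-2·-1^5 = -1.
Ram(36465, 77) = {3, 5}; no ℚ_3-point on the conic.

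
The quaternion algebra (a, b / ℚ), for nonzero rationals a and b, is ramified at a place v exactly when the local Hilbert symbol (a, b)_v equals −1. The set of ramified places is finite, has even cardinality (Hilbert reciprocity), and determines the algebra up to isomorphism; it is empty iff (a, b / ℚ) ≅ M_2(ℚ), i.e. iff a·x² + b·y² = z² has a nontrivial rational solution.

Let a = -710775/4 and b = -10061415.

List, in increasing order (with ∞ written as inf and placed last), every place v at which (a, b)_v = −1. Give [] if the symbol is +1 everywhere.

[13, inf]

(a, b) ≡ (-39, -15) mod (ℚ^×)²; places V = {2, 3, 5, 7, 13, ∞}.
(a,b)_13: α=1, u≡4; β=2, v≡5 (mod 13); (4|13)=+1, (5|13)=-1; sign (−1)^0·+1^2·-1^1 = -1.
(a,b)_7: α=0, u≡3; β=2, v≡3 (mod 7); (3|7)=-1, (3|7)=-1; sign (−1)^0·-1^2·-1^0 = +1.
(a,b)_∞: sgn(-39)=−, sgn(-15)=−, so -1.
(a,b)_5: α=2, u≡1; β=1, v≡2 (mod 5); (1|5)=+1, (2|5)=-1; sign (−1)^0·+1^1·-1^2 = +1.
(a,b)_2: α=-2, β=0; u≡1, v≡1 (mod 8); ε(u)ε(v)=0·0, αω(v)=-2·0, βω(u)=0·0; sum ≡ 0  ⇒  +1.
(a,b)_3: α=7, u≡2; β=5, v≡1 (mod 3); (2|3)=-1, (1|3)=+1; sign (−1)^1·-1^5·+1^7 = +1.
(-39, -15 / ℚ) ramifies at {13, ∞}: a division algebra.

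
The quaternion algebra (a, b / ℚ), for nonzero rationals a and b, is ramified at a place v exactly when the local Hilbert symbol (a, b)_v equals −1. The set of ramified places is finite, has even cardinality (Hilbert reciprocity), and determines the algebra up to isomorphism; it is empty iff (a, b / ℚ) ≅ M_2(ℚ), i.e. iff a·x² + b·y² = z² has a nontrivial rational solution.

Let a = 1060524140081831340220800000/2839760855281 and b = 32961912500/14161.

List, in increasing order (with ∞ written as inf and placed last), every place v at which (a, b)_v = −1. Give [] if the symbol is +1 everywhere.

[3, 5]

Mod squares: a ≡ 326895, b ≡ 108965. Check v ∈ {∞, 2, 3, 5, 7, 11, 17, 19, 31, 37}.
v=3: a=3^7·(≡2), b=3^0·(≡2) mod 3; (2|3)=-1, (2|3)=-1; (−1)^{7·0·1}·(-1)^0·(-1)^7 = -1.
v=5: a=5^5·(≡1), b=5^5·(≡2) mod 5; (1|5)=+1, (2|5)=-1; (−1)^{5·5·2}·(+1)^5·(-1)^5 = -1.
v=31: a=31^3·(≡28), b=31^1·(≡27) mod 31; (28|31)=+1, (27|31)=-1; (−1)^{3·1·15}·(+1)^1·(-1)^3 = +1.
v=7: a=7^-6·(≡2), b=7^-2·(≡3) mod 7; (2|7)=+1, (3|7)=-1; (−1)^{-6·-2·3}·(+1)^-2·(-1)^-6 = +1.
v=17: a=17^-6·(≡2), b=17^-2·(≡5) mod 17; (2|17)=+1, (5|17)=-1; (−1)^{-6·-2·8}·(+1)^-2·(-1)^-6 = +1.
v=19: a=19^3·(≡14), b=19^1·(≡9) mod 19; (14|19)=-1, (9|19)=+1; (−1)^{3·1·9}·(-1)^1·(+1)^3 = +1.
v=2: v_2(a)=10, v_2(b)=2; units ≡ 7, 5 (mod 8); ε·ε+αω+βω = 1·0+10·1+2·0 ≡ 0  ⇒  (a,b)_2 = +1.
v=37: a=37^3·(≡2), b=37^1·(≡19) mod 37; (2|37)=-1, (19|37)=-1; (−1)^{3·1·18}·(-1)^1·(-1)^3 = +1.
v=11: a=11^4·(≡8), b=11^2·(≡2) mod 11; (8|11)=-1, (2|11)=-1; (−1)^{4·2·5}·(-1)^2·(-1)^4 = +1.
v=∞: 326895 > 0 and 108965 > 0  ⇒  (a,b)_∞ = +1.
Ram(326895, 108965) = {3, 5}; no ℚ_3-point on the conic.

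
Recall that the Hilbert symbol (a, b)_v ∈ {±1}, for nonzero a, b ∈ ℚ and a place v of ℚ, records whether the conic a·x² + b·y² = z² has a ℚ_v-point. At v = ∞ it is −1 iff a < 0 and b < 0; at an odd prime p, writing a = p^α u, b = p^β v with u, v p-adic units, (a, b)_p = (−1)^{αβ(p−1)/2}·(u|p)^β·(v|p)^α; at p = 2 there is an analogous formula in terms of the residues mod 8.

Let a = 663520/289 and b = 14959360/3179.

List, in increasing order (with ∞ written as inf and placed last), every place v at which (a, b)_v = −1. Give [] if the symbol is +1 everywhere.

Mod squares: a ≡ 41470, b ≡ 642785. Check v ∈ {∞, 2, 5, 11, 13, 17, 29, 31}.
v=∞: 41470 > 0 and 642785 > 0  ⇒  (a,b)_∞ = +1.
v=11: a=11^1·(≡6), b=11^-1·(≡3) mod 11; (6|11)=-1, (3|11)=+1; (−1)^{1·-1·5}·(-1)^-1·(+1)^1 = +1.
v=29: a=29^1·(≡1), b=29^1·(≡9) mod 29; (1|29)=+1, (9|29)=+1; (−1)^{1·1·14}·(+1)^1·(+1)^1 = +1.
v=2: v_2(a)=5, v_2(b)=8; units ≡ 7, 1 (mod 8); ε·ε+αω+βω = 1·0+5·0+8·0 ≡ 0  ⇒  (a,b)_2 = +1.
v=31: a=31^0·(≡12), b=31^1·(≡30) mod 31; (12|31)=-1, (30|31)=-1; (−1)^{0·1·15}·(-1)^1·(-1)^0 = -1.
v=5: a=5^1·(≡1), b=5^1·(≡3) mod 5; (1|5)=+1, (3|5)=-1; (−1)^{1·1·2}·(+1)^1·(-1)^1 = -1.
v=13: a=13^1·(≡5), b=13^1·(≡11) mod 13; (5|13)=-1, (11|13)=-1; (−1)^{1·1·6}·(-1)^1·(-1)^1 = +1.
v=17: a=17^-2·(≡10), b=17^-2·(≡16) mod 17; (10|17)=-1, (16|17)=+1; (−1)^{-2·-2·8}·(-1)^-2·(+1)^-2 = +1.
|Ram(41470, 642785)| = 2, even; anisotropic at {5, 31}.

[5, 31]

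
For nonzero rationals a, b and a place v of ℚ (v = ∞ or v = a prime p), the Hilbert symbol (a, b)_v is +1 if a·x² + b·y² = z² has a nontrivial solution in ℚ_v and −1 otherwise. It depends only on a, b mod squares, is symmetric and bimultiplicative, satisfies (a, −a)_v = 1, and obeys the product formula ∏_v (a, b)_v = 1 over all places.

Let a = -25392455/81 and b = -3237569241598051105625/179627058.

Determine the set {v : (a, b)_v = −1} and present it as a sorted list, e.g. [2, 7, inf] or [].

[5, inf]

(a, b) ≡ (-95, -418) mod (ℚ^×)²; places V = {2, 3, 5, 11, 13, 19, 31, 47, ∞}.
(a,b)_11: α=2, u≡9; β=5, v≡10 (mod 11); (9|11)=+1, (10|11)=-1; sign (−1)^0·+1^5·-1^2 = +1.
(a,b)_13: α=0, u≡1; β=-2, v≡2 (mod 13); (1|13)=+1, (2|13)=-1; sign (−1)^0·+1^-2·-1^0 = +1.
(a,b)_3: α=-4, u≡1; β=-12, v≡2 (mod 3); (1|3)=+1, (2|3)=-1; sign (−1)^0·+1^-12·-1^-4 = +1.
(a,b)_∞: sgn(-95)=−, sgn(-418)=−, so -1.
(a,b)_31: α=0, u≡27; β=2, v≡20 (mod 31); (27|31)=-1, (20|31)=+1; sign (−1)^0·-1^2·+1^0 = +1.
(a,b)_19: α=1, u≡3; β=3, v≡17 (mod 19); (3|19)=-1, (17|19)=+1; sign (−1)^1·-1^3·+1^1 = +1.
(a,b)_47: α=2, u≡31; β=4, v≡41 (mod 47); (31|47)=-1, (41|47)=-1; sign (−1)^0·-1^4·-1^2 = +1.
(a,b)_5: α=1, u≡4; β=4, v≡2 (mod 5); (4|5)=+1, (2|5)=-1; sign (−1)^0·+1^4·-1^1 = -1.
(a,b)_2: α=0, β=-1; u≡1, v≡7 (mod 8); ε(u)ε(v)=0·1, αω(v)=0·0, βω(u)=-1·0; sum ≡ 0  ⇒  +1.
|Ram(-95, -418)| = 2, even; anisotropic at {5, ∞}.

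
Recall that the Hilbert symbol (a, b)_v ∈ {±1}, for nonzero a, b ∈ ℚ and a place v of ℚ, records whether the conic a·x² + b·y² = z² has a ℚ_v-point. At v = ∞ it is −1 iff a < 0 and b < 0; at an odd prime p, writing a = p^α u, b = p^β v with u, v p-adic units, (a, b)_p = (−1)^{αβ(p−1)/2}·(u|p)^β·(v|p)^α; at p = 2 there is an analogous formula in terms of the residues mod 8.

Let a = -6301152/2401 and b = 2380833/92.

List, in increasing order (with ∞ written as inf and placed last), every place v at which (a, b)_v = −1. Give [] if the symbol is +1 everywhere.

[7, 17, 19, 23]

(a, b) ≡ (-4862, 676039) mod (ℚ^×)²; places V = {2, 3, 7, 11, 13, 17, 19, 23, ∞}.
(a,b)_17: α=1, u≡3; β=1, v≡15 (mod 17); (3|17)=-1, (15|17)=+1; sign (−1)^0·-1^1·+1^1 = -1.
(a,b)_19: α=0, u≡12; β=1, v≡12 (mod 19); (12|19)=-1, (12|19)=-1; sign (−1)^0·-1^1·-1^0 = -1.
(a,b)_2: α=5, β=-2; u≡1, v≡7 (mod 8); ε(u)ε(v)=0·1, αω(v)=5·0, βω(u)=-2·0; sum ≡ 0  ⇒  +1.
(a,b)_13: α=1, u≡3; β=1, v≡10 (mod 13); (3|13)=+1, (10|13)=+1; sign (−1)^0·+1^1·+1^1 = +1.
(a,b)_3: α=4, u≡1; β=4, v≡1 (mod 3); (1|3)=+1, (1|3)=+1; sign (−1)^0·+1^4·+1^4 = +1.
(a,b)_11: α=1, u≡5; β=0, v≡1 (mod 11); (5|11)=+1, (1|11)=+1; sign (−1)^0·+1^0·+1^1 = +1.
(a,b)_7: α=-4, u≡3; β=1, v≡3 (mod 7); (3|7)=-1, (3|7)=-1; sign (−1)^0·-1^1·-1^-4 = -1.
(a,b)_23: α=0, u≡15; β=-1, v≡20 (mod 23); (15|23)=-1, (20|23)=-1; sign (−1)^0·-1^-1·-1^0 = -1.
(a,b)_∞: sgn(-4862)=−, sgn(676039)=+, so +1.
(-4862, 676039 / ℚ) ramifies at {7, 17, 19, 23}: a division algebra.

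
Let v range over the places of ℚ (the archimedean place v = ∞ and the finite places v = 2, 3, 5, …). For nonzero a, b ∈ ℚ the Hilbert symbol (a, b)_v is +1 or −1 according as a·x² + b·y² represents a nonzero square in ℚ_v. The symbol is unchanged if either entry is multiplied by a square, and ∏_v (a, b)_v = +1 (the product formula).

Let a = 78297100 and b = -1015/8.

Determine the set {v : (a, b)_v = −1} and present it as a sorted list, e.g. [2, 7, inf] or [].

Mod squares: a ≡ 19, b ≡ -2030. Check v ∈ {∞, 2, 5, 7, 19, 29}.
v=7: a=7^2·(≡3), b=7^1·(≡2) mod 7; (3|7)=-1, (2|7)=+1; (−1)^{2·1·3}·(-1)^1·(+1)^2 = -1.
v=29: a=29^2·(≡10), b=29^1·(≡21) mod 29; (10|29)=-1, (21|29)=-1; (−1)^{2·1·14}·(-1)^1·(-1)^2 = -1.
v=5: a=5^2·(≡4), b=5^1·(≡4) mod 5; (4|5)=+1, (4|5)=+1; (−1)^{2·1·2}·(+1)^1·(+1)^2 = +1.
v=2: v_2(a)=2, v_2(b)=-3; units ≡ 3, 1 (mod 8); ε·ε+αω+βω = 1·0+2·0+-3·1 ≡ 1  ⇒  (a,b)_2 = -1.
v=19: a=19^1·(≡9), b=19^0·(≡18) mod 19; (9|19)=+1, (18|19)=-1; (−1)^{1·0·9}·(+1)^0·(-1)^1 = -1.
v=∞: 19 > 0 and -2030 < 0  ⇒  (a,b)_∞ = +1.
Ram(19, -2030) = {2, 7, 19, 29}; no ℚ_2-point on the conic.

[2, 7, 19, 29]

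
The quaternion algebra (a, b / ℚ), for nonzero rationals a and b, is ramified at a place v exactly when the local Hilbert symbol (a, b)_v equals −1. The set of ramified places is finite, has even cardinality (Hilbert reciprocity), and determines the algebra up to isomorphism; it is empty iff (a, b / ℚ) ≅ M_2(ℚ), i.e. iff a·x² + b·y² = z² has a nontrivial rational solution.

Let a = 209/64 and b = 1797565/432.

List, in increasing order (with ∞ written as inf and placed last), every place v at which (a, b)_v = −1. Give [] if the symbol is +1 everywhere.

[3, 11]

(a, b) ≡ (209, 110055) mod (ℚ^×)²; places V = {2, 3, 5, 7, 11, 19, 23, 29, ∞}.
(a,b)_23: α=0, u≡18; β=1, v≡9 (mod 23); (18|23)=+1, (9|23)=+1; sign (−1)^0·+1^1·+1^0 = +1.
(a,b)_19: α=1, u≡7; β=0, v≡5 (mod 19); (7|19)=+1, (5|19)=+1; sign (−1)^0·+1^0·+1^1 = +1.
(a,b)_29: α=0, u≡1; β=1, v≡25 (mod 29); (1|29)=+1, (25|29)=+1; sign (−1)^0·+1^1·+1^0 = +1.
(a,b)_7: α=0, u≡6; β=2, v≡1 (mod 7); (6|7)=-1, (1|7)=+1; sign (−1)^0·-1^2·+1^0 = +1.
(a,b)_3: α=0, u≡2; β=-3, v≡1 (mod 3); (2|3)=-1, (1|3)=+1; sign (−1)^0·-1^-3·+1^0 = -1.
(a,b)_5: α=0, u≡1; β=1, v≡4 (mod 5); (1|5)=+1, (4|5)=+1; sign (−1)^0·+1^1·+1^0 = +1.
(a,b)_2: α=-6, β=-4; u≡1, v≡7 (mod 8); ε(u)ε(v)=0·1, αω(v)=-6·0, βω(u)=-4·0; sum ≡ 0  ⇒  +1.
(a,b)_∞: sgn(209)=+, sgn(110055)=+, so +1.
(a,b)_11: α=1, u≡7; β=1, v≡7 (mod 11); (7|11)=-1, (7|11)=-1; sign (−1)^1·-1^1·-1^1 = -1.
Ram(209, 110055) = {3, 11}; no ℚ_3-point on the conic.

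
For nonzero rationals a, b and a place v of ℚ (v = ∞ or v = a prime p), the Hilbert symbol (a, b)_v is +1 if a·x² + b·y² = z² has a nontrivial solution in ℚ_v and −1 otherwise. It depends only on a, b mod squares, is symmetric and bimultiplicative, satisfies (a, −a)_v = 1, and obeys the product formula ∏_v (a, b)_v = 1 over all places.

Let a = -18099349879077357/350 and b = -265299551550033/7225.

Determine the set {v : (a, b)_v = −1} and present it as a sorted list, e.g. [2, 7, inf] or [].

[7, 19, 23, inf]

Mod squares: a ≡ -23142, b ≡ -9177. Check v ∈ {∞, 2, 3, 5, 7, 11, 13, 17, 19, 23, 29, 41}.
v=5: a=5^-2·(≡2), b=5^-2·(≡3) mod 5; (2|5)=-1, (3|5)=-1; (−1)^{-2·-2·2}·(-1)^-2·(-1)^-2 = +1.
v=13: a=13^0·(≡7), b=13^2·(≡4) mod 13; (7|13)=-1, (4|13)=+1; (−1)^{0·2·6}·(-1)^2·(+1)^0 = +1.
v=29: a=29^3·(≡14), b=29^2·(≡13) mod 29; (14|29)=-1, (13|29)=+1; (−1)^{3·2·14}·(-1)^2·(+1)^3 = +1.
v=23: a=23^2·(≡5), b=23^1·(≡7) mod 23; (5|23)=-1, (7|23)=-1; (−1)^{2·1·11}·(-1)^1·(-1)^2 = -1.
v=∞: -23142 < 0 and -9177 < 0  ⇒  (a,b)_∞ = -1.
v=2: v_2(a)=-1, v_2(b)=0; units ≡ 5, 7 (mod 8); ε·ε+αω+βω = 0·1+-1·0+0·1 ≡ 0  ⇒  (a,b)_2 = +1.
v=41: a=41^2·(≡1), b=41^2·(≡28) mod 41; (1|41)=+1, (28|41)=-1; (−1)^{2·2·20}·(+1)^2·(-1)^2 = +1.
v=3: a=3^1·(≡2), b=3^1·(≡1) mod 3; (2|3)=-1, (1|3)=+1; (−1)^{1·1·1}·(-1)^1·(+1)^1 = +1.
v=17: a=17^0·(≡7), b=17^-2·(≡12) mod 17; (7|17)=-1, (12|17)=-1; (−1)^{0·-2·8}·(-1)^-2·(-1)^0 = +1.
v=19: a=19^1·(≡16), b=19^1·(≡1) mod 19; (16|19)=+1, (1|19)=+1; (−1)^{1·1·9}·(+1)^1·(+1)^1 = -1.
v=7: a=7^-1·(≡5), b=7^1·(≡3) mod 7; (5|7)=-1, (3|7)=-1; (−1)^{-1·1·3}·(-1)^1·(-1)^-1 = -1.
v=11: a=11^4·(≡7), b=11^2·(≡6) mod 11; (7|11)=-1, (6|11)=-1; (−1)^{4·2·5}·(-1)^2·(-1)^4 = +1.
|Ram(-23142, -9177)| = 4, even; anisotropic at {7, 19, 23, ∞}.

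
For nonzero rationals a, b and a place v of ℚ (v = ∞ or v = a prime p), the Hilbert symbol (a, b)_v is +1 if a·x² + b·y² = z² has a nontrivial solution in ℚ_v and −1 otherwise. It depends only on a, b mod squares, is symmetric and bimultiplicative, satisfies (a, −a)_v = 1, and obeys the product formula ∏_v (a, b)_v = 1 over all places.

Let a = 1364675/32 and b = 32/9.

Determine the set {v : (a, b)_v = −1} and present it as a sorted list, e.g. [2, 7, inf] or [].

(a, b) ≡ (646, 2) mod (ℚ^×)²; places V = {2, 3, 5, 13, 17, 19, ∞}.
(a,b)_19: α=1, u≡15; β=0, v≡12 (mod 19); (15|19)=-1, (12|19)=-1; sign (−1)^0·-1^0·-1^1 = -1.
(a,b)_13: α=2, u≡9; β=0, v≡5 (mod 13); (9|13)=+1, (5|13)=-1; sign (−1)^0·+1^0·-1^2 = +1.
(a,b)_17: α=1, u≡8; β=0, v≡13 (mod 17); (8|17)=+1, (13|17)=+1; sign (−1)^0·+1^0·+1^1 = +1.
(a,b)_∞: sgn(646)=+, sgn(2)=+, so +1.
(a,b)_5: α=2, u≡1; β=0, v≡3 (mod 5); (1|5)=+1, (3|5)=-1; sign (−1)^0·+1^0·-1^2 = +1.
(a,b)_3: α=0, u≡1; β=-2, v≡2 (mod 3); (1|3)=+1, (2|3)=-1; sign (−1)^0·+1^-2·-1^0 = +1.
(a,b)_2: α=-5, β=5; u≡3, v≡1 (mod 8); ε(u)ε(v)=1·0, αω(v)=-5·0, βω(u)=5·1; sum ≡ 1  ⇒  -1.
(646, 2 / ℚ) ramifies at {2, 19}: a division algebra.

[2, 19]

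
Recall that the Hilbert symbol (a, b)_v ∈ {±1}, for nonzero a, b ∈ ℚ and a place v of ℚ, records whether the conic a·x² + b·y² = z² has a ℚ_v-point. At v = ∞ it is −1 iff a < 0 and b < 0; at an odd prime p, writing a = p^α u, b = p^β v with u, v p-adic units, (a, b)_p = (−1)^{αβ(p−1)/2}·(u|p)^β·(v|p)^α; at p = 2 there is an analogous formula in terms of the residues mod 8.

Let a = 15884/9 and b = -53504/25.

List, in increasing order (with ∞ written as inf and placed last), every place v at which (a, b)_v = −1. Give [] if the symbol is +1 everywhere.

[2, 11]

(a, b) ≡ (11, -209) mod (ℚ^×)²; places V = {2, 3, 5, 11, 19, ∞}.
(a,b)_5: α=0, u≡1; β=-2, v≡1 (mod 5); (1|5)=+1, (1|5)=+1; sign (−1)^0·+1^-2·+1^0 = +1.
(a,b)_11: α=1, u≡4; β=1, v≡3 (mod 11); (4|11)=+1, (3|11)=+1; sign (−1)^1·+1^1·+1^1 = -1.
(a,b)_19: α=2, u≡7; β=1, v≡12 (mod 19); (7|19)=+1, (12|19)=-1; sign (−1)^0·+1^1·-1^2 = +1.
(a,b)_2: α=2, β=8; u≡3, v≡7 (mod 8); ε(u)ε(v)=1·1, αω(v)=2·0, βω(u)=8·1; sum ≡ 1  ⇒  -1.
(a,b)_3: α=-2, u≡2; β=0, v≡1 (mod 3); (2|3)=-1, (1|3)=+1; sign (−1)^0·-1^0·+1^-2 = +1.
(a,b)_∞: sgn(11)=+, sgn(-209)=−, so +1.
Ram(11, -209) = {2, 11}; no ℚ_2-point on the conic.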